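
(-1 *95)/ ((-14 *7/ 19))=1805/ 98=18.42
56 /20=14 /5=2.80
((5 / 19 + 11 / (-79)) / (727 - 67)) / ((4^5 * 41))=31 / 6931978240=0.00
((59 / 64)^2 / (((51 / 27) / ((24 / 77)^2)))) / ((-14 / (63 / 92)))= -2537649 / 1186938368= -0.00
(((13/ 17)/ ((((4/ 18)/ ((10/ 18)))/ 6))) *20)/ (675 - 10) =780/ 2261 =0.34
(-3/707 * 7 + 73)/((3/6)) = 14740/101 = 145.94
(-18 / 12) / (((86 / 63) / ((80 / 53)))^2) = -9525600 / 5193841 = -1.83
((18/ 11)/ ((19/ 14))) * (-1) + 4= 584/ 209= 2.79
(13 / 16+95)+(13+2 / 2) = 1757 / 16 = 109.81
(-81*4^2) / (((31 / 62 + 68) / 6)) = -15552 / 137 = -113.52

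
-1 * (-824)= 824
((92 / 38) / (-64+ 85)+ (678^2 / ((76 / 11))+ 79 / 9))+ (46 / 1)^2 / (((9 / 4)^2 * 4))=717983794 / 10773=66646.60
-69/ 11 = -6.27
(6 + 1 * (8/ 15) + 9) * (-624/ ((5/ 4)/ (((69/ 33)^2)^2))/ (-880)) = 3390553556/ 20131375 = 168.42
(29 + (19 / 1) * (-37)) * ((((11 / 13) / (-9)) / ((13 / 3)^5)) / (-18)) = -11121 / 4826809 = -0.00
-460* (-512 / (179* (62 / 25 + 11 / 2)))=11776000 / 71421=164.88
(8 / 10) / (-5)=-4 / 25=-0.16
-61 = -61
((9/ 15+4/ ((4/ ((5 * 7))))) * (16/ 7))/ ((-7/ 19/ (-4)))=216448/ 245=883.46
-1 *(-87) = 87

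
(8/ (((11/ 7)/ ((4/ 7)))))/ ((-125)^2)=32/ 171875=0.00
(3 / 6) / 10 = 1 / 20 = 0.05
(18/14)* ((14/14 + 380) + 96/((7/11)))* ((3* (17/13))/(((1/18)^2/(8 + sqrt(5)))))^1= 553669668* sqrt(5)/637 + 4429357344/637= 8897017.83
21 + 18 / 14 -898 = -6130 / 7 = -875.71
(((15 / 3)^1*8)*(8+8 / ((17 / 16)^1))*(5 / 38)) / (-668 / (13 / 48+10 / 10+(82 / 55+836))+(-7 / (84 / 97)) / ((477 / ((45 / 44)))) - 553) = -1635898141785600 / 11084563190501221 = -0.15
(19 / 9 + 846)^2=58262689 / 81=719292.46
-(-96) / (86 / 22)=1056 / 43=24.56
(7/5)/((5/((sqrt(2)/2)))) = 7 * sqrt(2)/50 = 0.20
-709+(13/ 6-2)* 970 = -1642/ 3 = -547.33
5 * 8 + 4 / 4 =41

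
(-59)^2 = 3481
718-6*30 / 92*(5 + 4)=700.39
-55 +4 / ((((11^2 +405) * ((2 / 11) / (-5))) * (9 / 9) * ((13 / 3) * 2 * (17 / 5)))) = -6394355 / 116246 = -55.01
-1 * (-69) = 69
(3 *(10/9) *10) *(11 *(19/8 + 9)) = 25025/6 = 4170.83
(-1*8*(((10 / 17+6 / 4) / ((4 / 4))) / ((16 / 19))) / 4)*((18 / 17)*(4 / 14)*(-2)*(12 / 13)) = 72846 / 26299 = 2.77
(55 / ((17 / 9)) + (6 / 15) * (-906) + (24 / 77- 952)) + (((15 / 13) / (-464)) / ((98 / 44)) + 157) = -155860929891 / 138178040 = -1127.97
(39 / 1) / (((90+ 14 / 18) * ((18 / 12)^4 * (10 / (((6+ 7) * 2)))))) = 2704 / 12255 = 0.22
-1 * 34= -34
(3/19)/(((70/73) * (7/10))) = 219/931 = 0.24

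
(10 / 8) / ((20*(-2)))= -1 / 32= -0.03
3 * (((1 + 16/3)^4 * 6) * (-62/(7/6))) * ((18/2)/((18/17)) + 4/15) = -4250028452/315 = -13492153.82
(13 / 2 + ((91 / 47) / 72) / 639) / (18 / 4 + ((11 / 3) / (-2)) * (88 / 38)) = 25.55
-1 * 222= -222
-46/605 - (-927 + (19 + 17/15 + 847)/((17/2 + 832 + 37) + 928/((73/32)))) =315225807407/340325205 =926.25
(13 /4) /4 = 13 /16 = 0.81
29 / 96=0.30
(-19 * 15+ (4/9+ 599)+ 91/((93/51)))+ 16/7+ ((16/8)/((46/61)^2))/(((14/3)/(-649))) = -72309359/590364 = -122.48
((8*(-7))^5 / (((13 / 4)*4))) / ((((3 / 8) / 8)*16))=-2202927104 / 39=-56485310.36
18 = 18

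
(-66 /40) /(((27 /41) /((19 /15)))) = -8569 /2700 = -3.17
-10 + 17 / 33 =-9.48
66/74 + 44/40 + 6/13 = 11801/4810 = 2.45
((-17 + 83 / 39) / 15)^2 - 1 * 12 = -150812 / 13689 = -11.02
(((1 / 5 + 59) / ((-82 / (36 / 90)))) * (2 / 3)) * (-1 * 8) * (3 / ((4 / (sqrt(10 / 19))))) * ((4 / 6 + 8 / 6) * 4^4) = 606208 * sqrt(190) / 19475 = 429.06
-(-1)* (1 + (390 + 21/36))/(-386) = -4699/4632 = -1.01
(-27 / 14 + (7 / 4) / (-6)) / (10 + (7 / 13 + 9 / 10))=-24245 / 124908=-0.19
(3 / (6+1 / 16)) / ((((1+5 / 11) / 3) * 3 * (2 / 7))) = 231 / 194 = 1.19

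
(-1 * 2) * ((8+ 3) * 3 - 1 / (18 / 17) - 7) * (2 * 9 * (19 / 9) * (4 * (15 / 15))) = -68552 / 9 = -7616.89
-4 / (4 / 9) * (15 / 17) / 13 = -135 / 221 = -0.61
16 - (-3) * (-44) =-116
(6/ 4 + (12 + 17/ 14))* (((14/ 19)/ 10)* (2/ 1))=206/ 95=2.17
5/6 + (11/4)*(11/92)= 1283/1104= 1.16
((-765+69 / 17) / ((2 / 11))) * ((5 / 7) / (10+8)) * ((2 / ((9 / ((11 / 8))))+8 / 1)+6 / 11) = -1349425 / 918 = -1469.96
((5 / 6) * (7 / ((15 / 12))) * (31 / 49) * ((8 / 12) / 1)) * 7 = 124 / 9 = 13.78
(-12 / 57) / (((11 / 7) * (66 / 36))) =-168 / 2299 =-0.07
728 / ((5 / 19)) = 13832 / 5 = 2766.40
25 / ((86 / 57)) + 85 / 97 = 145535 / 8342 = 17.45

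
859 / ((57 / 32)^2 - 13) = -879616 / 10063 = -87.41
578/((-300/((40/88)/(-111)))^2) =289/2683513800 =0.00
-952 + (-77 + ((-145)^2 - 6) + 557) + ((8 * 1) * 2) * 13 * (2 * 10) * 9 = 57987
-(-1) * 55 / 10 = 11 / 2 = 5.50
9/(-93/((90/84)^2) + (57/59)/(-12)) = -159300/1435361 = -0.11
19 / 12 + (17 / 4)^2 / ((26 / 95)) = 84341 / 1248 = 67.58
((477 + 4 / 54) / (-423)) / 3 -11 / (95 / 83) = -32505814 / 3254985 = -9.99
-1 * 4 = -4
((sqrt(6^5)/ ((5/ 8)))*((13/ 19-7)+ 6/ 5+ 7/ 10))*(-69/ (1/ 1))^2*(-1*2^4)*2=18406559232*sqrt(6)/ 475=94919322.19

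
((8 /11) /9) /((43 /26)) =208 /4257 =0.05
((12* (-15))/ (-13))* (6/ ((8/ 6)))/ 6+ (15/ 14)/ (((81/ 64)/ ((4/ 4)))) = 27595/ 2457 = 11.23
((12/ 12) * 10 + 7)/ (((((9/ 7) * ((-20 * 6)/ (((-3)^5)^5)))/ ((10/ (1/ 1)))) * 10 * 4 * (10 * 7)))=333423758.35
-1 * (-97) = 97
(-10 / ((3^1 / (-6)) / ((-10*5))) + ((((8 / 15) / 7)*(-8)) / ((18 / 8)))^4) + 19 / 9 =-795805757950829 / 797493650625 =-997.88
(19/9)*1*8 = 152/9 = 16.89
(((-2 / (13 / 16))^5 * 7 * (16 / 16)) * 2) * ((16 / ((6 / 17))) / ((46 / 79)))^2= -13556573569810432 / 1767725973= -7668933.86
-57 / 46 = -1.24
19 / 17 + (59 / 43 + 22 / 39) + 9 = 343643 / 28509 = 12.05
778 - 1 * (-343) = 1121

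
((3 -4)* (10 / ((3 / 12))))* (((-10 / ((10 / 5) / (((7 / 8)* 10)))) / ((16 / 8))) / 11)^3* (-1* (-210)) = 2813671875 / 42592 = 66061.04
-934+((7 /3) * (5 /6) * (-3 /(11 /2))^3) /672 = -9945237 /10648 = -934.00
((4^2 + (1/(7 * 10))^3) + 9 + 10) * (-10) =-12005001/34300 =-350.00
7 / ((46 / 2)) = 7 / 23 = 0.30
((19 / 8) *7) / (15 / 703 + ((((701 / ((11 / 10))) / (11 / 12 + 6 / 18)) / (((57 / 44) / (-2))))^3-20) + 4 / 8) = -911334753 / 26729184223349380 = -0.00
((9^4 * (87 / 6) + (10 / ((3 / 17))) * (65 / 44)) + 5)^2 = 9874464077956 / 1089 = 9067460126.68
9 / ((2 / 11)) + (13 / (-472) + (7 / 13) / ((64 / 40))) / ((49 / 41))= 3740151 / 75166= 49.76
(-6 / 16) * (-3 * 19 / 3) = 57 / 8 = 7.12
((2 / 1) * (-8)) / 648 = -2 / 81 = -0.02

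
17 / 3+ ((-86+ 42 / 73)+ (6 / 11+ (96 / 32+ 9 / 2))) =-71.71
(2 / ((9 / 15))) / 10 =1 / 3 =0.33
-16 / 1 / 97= -16 / 97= -0.16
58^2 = 3364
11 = 11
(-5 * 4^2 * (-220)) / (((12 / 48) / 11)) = 774400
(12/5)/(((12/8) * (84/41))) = 82/105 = 0.78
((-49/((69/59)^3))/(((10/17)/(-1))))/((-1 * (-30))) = 171080707/98552700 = 1.74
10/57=0.18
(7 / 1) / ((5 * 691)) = 0.00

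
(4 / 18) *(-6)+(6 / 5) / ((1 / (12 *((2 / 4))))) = 88 / 15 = 5.87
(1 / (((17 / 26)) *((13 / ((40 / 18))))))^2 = 1600 / 23409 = 0.07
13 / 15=0.87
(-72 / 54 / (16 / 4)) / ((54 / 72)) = -4 / 9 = -0.44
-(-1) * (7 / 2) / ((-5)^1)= -7 / 10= -0.70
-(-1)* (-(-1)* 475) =475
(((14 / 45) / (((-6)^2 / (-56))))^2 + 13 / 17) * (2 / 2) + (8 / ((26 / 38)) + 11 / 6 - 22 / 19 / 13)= 19884621793 / 1377481950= 14.44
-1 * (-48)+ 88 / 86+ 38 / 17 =51.26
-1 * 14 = -14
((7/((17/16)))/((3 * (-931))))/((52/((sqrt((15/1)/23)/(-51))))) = 4 * sqrt(345)/103433967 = 0.00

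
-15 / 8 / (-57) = 5 / 152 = 0.03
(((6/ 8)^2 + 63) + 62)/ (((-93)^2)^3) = 2009/ 10351842935184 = 0.00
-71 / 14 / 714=-71 / 9996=-0.01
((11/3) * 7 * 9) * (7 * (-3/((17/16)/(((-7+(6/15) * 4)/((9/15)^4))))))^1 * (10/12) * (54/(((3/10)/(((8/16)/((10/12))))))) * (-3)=-873180000/17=-51363529.41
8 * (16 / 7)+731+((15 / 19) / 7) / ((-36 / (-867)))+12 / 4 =401661 / 532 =755.00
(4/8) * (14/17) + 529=9000/17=529.41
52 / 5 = 10.40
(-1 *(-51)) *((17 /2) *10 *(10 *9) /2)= 195075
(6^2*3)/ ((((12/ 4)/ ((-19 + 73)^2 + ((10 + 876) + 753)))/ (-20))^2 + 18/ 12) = 298771560000/ 4149605003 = 72.00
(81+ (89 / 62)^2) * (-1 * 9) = -2873565 / 3844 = -747.55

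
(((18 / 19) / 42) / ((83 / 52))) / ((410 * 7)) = 78 / 15840965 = 0.00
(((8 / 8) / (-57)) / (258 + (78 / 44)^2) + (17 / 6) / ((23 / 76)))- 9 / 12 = 5708242531 / 662804892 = 8.61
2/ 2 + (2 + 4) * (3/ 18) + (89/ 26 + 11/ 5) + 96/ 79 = 8.84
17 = 17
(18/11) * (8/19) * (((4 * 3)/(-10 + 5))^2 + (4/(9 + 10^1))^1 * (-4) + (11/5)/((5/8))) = 577152/99275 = 5.81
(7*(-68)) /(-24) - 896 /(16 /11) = -3577 /6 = -596.17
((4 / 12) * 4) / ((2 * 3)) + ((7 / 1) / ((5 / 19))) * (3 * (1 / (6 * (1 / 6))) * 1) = 3601 / 45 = 80.02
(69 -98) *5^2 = -725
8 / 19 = 0.42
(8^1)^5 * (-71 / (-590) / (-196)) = -290816 / 14455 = -20.12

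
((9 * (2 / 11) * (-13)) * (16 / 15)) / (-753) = 416 / 13805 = 0.03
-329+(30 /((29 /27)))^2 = 379411 /841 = 451.14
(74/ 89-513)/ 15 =-34.14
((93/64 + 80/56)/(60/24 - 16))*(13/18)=-16783/108864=-0.15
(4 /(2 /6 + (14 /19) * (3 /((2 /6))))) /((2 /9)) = 1026 /397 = 2.58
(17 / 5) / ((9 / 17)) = 289 / 45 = 6.42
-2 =-2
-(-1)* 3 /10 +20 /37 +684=253391 /370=684.84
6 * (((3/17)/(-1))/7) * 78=-1404/119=-11.80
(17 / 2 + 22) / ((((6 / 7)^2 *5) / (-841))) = -2513749 / 360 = -6982.64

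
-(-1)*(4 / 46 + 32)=32.09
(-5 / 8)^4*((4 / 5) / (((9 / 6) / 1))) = 125 / 1536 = 0.08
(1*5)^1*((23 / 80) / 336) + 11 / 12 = 4951 / 5376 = 0.92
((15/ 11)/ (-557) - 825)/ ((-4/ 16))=20219160/ 6127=3300.01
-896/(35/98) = -12544/5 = -2508.80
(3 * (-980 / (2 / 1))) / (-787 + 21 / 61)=44835 / 23993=1.87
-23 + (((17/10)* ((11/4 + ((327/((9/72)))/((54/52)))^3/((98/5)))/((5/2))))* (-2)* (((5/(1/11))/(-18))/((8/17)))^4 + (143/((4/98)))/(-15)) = -1971611233950.80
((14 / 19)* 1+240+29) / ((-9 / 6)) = -10250 / 57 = -179.82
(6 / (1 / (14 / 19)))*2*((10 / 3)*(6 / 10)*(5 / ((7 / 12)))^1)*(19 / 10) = 288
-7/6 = -1.17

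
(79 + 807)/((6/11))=1624.33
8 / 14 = 4 / 7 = 0.57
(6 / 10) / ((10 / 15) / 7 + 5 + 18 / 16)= 504 / 5225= 0.10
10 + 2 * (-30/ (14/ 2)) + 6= 7.43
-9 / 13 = -0.69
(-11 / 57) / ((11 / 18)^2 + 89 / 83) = -98604 / 738701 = -0.13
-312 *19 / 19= -312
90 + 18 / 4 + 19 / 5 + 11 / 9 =8957 / 90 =99.52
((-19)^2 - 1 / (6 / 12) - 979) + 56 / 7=-612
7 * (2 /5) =14 /5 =2.80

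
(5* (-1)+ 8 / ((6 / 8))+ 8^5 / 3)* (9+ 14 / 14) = 327850 / 3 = 109283.33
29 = 29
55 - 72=-17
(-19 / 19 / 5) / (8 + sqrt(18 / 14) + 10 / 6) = -0.02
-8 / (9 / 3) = -8 / 3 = -2.67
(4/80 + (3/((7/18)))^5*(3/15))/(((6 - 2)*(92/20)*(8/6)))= 5510030709/24739904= 222.72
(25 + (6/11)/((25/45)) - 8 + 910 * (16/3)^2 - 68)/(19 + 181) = 12788041/99000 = 129.17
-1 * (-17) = 17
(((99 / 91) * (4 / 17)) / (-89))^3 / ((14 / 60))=-1862974080 / 18270019086136909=-0.00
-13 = -13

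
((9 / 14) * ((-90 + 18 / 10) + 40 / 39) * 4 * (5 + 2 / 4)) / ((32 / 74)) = -20755779 / 7280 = -2851.07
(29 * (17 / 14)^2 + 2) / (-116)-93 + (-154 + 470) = 5061355 / 22736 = 222.61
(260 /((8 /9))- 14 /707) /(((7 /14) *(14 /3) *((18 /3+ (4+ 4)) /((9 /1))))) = 1595187 /19796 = 80.58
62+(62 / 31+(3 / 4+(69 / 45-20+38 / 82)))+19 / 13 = 48.21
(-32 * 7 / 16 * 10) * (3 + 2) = -700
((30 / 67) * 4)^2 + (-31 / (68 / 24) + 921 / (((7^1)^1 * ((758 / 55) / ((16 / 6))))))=3588501458 / 202458389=17.72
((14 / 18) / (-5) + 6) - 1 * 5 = 38 / 45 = 0.84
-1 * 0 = 0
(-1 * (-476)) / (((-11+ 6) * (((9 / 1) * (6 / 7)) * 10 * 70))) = -119 / 6750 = -0.02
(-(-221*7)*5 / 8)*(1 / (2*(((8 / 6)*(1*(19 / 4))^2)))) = 23205 / 1444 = 16.07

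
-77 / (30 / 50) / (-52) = 2.47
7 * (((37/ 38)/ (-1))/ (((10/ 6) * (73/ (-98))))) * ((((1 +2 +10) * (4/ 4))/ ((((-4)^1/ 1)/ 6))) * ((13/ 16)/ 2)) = -19303011/ 443840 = -43.49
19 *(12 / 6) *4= 152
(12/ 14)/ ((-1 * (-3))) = 2/ 7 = 0.29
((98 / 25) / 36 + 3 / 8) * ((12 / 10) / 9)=871 / 13500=0.06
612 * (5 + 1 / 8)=6273 / 2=3136.50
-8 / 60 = -2 / 15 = -0.13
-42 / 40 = -21 / 20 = -1.05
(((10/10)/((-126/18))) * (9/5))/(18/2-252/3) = 0.00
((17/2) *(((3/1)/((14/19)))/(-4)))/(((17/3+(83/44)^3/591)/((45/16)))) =-34300608705/8003884084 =-4.29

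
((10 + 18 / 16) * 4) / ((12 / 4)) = 89 / 6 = 14.83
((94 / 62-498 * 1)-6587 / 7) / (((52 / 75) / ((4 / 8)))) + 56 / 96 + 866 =-205607 / 1209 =-170.06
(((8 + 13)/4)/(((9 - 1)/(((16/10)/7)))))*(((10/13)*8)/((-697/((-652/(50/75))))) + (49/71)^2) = 1248489903/913530020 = 1.37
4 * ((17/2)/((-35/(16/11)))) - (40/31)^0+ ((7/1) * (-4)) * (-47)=505731/385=1313.59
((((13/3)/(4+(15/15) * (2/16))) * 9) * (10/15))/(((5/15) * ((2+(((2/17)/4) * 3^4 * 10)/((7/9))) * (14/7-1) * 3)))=24752/128139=0.19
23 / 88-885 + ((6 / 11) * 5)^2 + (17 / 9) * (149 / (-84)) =-161116889 / 182952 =-880.65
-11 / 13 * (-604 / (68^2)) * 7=11627 / 15028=0.77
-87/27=-29/9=-3.22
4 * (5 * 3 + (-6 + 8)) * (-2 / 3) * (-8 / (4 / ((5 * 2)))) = 2720 / 3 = 906.67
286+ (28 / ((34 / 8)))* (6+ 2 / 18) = 49918 / 153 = 326.26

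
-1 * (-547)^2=-299209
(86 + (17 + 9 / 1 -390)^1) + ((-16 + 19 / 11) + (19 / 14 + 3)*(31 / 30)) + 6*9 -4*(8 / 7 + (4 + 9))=-1341379 / 4620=-290.34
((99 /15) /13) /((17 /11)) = 363 /1105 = 0.33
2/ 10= 1/ 5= 0.20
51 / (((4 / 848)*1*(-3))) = -3604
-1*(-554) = 554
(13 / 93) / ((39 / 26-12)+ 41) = 26 / 5673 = 0.00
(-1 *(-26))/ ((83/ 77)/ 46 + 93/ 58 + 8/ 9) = 12018006/ 1162867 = 10.33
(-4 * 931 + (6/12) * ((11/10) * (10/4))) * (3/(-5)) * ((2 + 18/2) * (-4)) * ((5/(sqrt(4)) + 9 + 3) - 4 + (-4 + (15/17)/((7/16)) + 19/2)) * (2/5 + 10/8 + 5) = -5004280116/425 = -11774776.74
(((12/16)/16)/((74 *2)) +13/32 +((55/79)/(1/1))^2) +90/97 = 10430956107/5734130944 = 1.82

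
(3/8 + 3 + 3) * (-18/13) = -459/52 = -8.83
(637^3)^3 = 17268510978026030530648477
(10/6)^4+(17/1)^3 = 4920.72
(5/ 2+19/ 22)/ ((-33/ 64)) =-2368/ 363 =-6.52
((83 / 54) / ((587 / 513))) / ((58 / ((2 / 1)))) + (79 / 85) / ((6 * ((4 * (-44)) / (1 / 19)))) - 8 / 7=-1.10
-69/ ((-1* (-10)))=-69/ 10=-6.90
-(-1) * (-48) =-48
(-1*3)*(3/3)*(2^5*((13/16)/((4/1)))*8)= -156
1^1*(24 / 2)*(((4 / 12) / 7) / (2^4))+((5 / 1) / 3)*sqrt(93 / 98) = 1 / 28+5*sqrt(186) / 42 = 1.66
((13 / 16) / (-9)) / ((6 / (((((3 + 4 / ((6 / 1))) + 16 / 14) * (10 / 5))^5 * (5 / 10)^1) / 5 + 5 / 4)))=-8745730949657 / 70573265280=-123.92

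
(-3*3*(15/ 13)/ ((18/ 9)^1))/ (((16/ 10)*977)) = -675/ 203216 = -0.00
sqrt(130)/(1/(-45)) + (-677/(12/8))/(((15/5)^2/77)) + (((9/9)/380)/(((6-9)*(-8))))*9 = -316944239/82080-45*sqrt(130) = -4374.49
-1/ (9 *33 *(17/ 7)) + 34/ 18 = 9530/ 5049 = 1.89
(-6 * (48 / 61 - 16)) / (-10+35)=5568 / 1525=3.65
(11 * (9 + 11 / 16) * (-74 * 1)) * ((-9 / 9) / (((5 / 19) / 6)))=719169 / 4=179792.25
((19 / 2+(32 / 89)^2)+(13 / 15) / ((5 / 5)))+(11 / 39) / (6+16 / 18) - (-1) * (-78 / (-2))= 2371947229 / 47882445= 49.54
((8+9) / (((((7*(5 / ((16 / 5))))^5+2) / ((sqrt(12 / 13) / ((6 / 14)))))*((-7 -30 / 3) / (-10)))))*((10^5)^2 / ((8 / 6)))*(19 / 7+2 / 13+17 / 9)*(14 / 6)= 1429838233600000000000*sqrt(39) / 748938680632701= 11922654.20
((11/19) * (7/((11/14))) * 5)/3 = 490/57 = 8.60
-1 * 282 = -282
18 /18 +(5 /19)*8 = 3.11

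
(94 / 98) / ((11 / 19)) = 893 / 539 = 1.66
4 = 4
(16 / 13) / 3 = 16 / 39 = 0.41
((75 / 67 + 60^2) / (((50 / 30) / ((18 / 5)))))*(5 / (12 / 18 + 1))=1563462 / 67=23335.25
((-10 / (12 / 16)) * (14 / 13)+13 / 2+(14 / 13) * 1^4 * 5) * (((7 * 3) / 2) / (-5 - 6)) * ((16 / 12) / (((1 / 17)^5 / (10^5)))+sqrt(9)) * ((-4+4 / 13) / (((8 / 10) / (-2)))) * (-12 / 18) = -1180447265864860 / 429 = -2751625328356.32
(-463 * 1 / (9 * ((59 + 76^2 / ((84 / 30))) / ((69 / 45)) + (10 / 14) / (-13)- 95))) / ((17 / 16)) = -15504944 / 412699905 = -0.04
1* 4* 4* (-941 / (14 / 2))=-15056 / 7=-2150.86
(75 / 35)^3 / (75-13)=3375 / 21266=0.16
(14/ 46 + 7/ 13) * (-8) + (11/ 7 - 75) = -167798/ 2093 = -80.17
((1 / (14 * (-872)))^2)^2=0.00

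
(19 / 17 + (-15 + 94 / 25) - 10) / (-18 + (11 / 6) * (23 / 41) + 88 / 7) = 4.57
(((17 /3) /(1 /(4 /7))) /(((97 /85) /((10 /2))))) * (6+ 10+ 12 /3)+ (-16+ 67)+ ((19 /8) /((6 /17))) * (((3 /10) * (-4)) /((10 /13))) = 264201437 /814800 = 324.25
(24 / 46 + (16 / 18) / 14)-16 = -22336 / 1449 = -15.41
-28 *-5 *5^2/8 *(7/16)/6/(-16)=-6125/3072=-1.99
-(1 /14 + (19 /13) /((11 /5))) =-1473 /2002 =-0.74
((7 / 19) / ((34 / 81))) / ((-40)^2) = 567 / 1033600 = 0.00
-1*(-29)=29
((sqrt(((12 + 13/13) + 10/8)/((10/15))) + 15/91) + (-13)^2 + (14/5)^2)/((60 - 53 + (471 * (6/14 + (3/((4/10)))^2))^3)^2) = 361417728 * sqrt(38)/174416273496395250795479806994956009 + 27721496993792/56685288886328456508530937273360702925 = 0.00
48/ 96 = 1/ 2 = 0.50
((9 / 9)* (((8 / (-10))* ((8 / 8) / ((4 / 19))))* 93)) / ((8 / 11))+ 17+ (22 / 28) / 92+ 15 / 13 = -19580543 / 41860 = -467.76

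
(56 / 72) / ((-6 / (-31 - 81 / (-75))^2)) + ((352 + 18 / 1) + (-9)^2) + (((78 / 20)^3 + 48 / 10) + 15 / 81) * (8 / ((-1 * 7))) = 1143906 / 4375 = 261.46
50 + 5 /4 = 205 /4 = 51.25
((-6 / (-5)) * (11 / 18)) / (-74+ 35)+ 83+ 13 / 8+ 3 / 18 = 396737 / 4680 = 84.77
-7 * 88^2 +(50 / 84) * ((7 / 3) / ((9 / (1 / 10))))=-17563387 / 324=-54207.98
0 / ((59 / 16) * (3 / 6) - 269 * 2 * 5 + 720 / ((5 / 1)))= 0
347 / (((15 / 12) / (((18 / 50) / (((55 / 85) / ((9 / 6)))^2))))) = 8122923 / 15125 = 537.05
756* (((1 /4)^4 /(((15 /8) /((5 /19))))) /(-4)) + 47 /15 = 3.03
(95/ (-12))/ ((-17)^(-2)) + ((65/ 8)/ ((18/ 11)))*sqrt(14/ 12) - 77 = -28379/ 12 + 715*sqrt(42)/ 864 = -2359.55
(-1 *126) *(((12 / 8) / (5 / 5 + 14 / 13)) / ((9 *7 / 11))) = -143 / 9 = -15.89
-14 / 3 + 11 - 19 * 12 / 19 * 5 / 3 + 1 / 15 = -68 / 5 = -13.60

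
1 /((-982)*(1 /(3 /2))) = -3 /1964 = -0.00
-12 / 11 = -1.09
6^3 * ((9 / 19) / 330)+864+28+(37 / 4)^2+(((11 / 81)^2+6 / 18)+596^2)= 356194.22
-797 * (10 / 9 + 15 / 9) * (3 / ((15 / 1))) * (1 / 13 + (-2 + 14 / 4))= -163385 / 234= -698.23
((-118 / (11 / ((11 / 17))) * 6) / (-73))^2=501264 / 1540081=0.33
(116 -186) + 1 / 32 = -69.97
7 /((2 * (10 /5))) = 7 /4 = 1.75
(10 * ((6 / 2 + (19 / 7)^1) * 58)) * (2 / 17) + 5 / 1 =46995 / 119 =394.92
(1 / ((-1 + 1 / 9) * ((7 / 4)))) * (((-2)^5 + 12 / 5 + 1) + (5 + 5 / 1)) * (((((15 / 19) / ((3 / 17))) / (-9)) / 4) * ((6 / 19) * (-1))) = 4743 / 10108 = 0.47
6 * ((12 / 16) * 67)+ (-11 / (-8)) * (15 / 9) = 7291 / 24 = 303.79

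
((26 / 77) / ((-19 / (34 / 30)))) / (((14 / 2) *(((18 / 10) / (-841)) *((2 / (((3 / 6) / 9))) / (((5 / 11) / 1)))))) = 929305 / 54748386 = 0.02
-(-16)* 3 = 48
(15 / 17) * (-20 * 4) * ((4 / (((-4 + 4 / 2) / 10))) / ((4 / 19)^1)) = 114000 / 17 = 6705.88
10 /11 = 0.91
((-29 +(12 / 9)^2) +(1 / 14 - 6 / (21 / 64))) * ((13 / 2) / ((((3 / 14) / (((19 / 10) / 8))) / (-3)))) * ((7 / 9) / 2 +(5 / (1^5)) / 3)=10464155 / 5184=2018.55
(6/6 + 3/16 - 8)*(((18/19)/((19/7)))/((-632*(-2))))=-6867/3650432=-0.00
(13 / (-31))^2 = 169 / 961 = 0.18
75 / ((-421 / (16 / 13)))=-1200 / 5473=-0.22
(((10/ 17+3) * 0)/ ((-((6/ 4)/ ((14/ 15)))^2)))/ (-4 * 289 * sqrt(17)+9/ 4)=0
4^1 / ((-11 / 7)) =-28 / 11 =-2.55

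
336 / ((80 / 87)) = 1827 / 5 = 365.40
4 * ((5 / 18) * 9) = 10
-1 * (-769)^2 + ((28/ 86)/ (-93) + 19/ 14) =-591359.65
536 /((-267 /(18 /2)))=-1608 /89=-18.07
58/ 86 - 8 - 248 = -10979/ 43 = -255.33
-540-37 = -577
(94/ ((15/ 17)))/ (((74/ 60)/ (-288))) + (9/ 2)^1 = -1840563/ 74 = -24872.47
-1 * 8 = -8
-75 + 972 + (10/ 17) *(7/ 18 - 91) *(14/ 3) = 297553/ 459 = 648.26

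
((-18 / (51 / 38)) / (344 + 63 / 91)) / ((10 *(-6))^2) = -247 / 22853100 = -0.00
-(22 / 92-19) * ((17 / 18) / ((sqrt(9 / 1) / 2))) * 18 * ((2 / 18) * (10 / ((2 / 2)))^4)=236247.99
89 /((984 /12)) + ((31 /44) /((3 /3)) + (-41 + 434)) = 712201 /1804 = 394.79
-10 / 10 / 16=-1 / 16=-0.06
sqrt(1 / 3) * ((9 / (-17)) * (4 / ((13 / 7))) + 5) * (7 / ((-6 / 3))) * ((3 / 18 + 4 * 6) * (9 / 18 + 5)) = -9523745 * sqrt(3) / 15912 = -1036.68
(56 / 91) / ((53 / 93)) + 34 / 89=1.46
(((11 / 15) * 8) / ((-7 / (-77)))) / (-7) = -968 / 105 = -9.22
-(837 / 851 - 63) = 52776 / 851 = 62.02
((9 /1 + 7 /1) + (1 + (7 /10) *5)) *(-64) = -1312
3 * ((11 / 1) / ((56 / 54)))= 891 / 28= 31.82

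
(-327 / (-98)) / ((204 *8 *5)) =109 / 266560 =0.00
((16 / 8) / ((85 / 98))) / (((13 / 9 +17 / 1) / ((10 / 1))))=1764 / 1411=1.25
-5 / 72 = -0.07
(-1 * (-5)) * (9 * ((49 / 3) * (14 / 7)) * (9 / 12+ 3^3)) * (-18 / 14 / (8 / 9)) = -59003.44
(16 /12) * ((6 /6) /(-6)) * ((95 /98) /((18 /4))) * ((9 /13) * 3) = -0.10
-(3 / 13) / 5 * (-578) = 1734 / 65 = 26.68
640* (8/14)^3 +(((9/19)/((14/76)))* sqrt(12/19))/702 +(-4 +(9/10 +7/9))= 2* sqrt(57)/5187 +3614713/30870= 117.10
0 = 0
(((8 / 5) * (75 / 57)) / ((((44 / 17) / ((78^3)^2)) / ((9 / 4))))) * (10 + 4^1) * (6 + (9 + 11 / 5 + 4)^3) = 106056974112127968384 / 5225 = 20297985476005352.80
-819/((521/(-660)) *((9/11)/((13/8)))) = 2060.60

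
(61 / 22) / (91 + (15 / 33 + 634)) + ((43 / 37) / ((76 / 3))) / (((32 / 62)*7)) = 78041 / 4724160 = 0.02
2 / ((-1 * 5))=-2 / 5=-0.40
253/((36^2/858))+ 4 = 37043/216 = 171.50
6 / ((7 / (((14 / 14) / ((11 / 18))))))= 108 / 77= 1.40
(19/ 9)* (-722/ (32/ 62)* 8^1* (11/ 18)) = -2338919/ 162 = -14437.77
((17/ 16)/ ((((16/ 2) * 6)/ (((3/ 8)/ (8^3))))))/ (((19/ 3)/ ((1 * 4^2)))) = 51/ 1245184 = 0.00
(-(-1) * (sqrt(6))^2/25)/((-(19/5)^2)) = -6/361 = -0.02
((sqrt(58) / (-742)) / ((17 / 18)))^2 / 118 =2349 / 2346916691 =0.00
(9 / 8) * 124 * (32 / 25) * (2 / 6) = 1488 / 25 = 59.52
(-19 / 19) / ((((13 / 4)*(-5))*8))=1 / 130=0.01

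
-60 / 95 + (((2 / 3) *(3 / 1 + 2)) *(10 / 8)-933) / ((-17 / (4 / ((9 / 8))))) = 1688684 / 8721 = 193.63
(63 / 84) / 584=0.00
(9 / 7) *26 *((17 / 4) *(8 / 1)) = 7956 / 7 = 1136.57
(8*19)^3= 3511808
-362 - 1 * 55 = -417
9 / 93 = 0.10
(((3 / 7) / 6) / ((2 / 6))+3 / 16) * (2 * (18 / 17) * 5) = 2025 / 476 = 4.25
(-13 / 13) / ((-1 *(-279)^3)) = -1 / 21717639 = -0.00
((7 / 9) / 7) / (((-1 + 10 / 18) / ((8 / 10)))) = -1 / 5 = -0.20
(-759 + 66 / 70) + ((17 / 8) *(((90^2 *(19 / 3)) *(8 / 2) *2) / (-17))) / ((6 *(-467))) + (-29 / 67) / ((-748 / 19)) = -605953272409 / 819146020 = -739.74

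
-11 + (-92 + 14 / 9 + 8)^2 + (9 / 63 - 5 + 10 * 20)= 3958357 / 567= 6981.23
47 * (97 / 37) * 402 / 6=305453 / 37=8255.49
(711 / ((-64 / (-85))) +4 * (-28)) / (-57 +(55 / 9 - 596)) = -479403 / 372608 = -1.29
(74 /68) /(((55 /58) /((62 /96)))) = 33263 /44880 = 0.74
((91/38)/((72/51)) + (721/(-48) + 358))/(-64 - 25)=-39293/10146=-3.87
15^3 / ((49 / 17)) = 57375 / 49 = 1170.92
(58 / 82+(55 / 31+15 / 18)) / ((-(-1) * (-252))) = -25279 / 1921752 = -0.01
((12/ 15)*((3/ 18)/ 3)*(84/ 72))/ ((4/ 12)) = 7/ 45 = 0.16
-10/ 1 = -10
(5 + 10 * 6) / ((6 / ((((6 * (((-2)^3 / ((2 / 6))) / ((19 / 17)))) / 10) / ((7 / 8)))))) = -159.52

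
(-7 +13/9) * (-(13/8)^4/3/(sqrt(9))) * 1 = 714025/165888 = 4.30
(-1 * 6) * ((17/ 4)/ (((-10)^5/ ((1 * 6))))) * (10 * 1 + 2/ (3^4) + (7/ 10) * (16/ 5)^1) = 0.02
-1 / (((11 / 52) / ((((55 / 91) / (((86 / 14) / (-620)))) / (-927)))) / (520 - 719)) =2467600 / 39861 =61.91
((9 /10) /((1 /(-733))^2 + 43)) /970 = 4835601 /224103251600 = 0.00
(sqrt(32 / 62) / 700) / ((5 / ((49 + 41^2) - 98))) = 1632 * sqrt(31) / 27125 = 0.33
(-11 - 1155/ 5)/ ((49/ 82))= -19844/ 49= -404.98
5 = 5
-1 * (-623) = 623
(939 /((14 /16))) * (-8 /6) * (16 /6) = -80128 /21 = -3815.62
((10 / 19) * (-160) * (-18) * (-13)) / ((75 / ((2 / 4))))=-2496 / 19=-131.37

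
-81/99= -9/11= -0.82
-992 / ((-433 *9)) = 992 / 3897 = 0.25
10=10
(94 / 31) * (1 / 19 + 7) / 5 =12596 / 2945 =4.28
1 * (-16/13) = -16/13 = -1.23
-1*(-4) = 4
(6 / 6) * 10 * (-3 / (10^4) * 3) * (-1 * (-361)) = -3249 / 1000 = -3.25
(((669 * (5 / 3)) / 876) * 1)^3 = 1386195875 / 672221376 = 2.06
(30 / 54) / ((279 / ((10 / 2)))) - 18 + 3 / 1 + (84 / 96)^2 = -2285921 / 160704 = -14.22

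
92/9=10.22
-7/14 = -0.50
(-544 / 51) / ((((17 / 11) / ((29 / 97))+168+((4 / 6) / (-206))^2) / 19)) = -192903447 / 164827070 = -1.17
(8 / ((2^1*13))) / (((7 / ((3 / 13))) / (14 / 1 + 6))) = 240 / 1183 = 0.20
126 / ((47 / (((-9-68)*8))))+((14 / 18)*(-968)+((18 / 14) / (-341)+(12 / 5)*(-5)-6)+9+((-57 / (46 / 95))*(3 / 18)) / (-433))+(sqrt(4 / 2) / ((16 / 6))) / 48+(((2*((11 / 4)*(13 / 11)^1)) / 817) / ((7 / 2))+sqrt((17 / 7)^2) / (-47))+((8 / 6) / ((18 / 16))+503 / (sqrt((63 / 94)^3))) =-237798974752707413 / 98585222587236+sqrt(2) / 128+47282*sqrt(658) / 1323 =-1495.36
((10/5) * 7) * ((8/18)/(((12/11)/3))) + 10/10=163/9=18.11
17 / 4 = 4.25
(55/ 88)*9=45/ 8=5.62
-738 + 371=-367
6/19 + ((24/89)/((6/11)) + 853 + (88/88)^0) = 1445484/1691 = 854.81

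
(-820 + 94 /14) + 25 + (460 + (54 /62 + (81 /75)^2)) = -44247432 /135625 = -326.25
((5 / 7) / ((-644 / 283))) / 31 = -1415 / 139748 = -0.01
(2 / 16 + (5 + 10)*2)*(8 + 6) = 1687 / 4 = 421.75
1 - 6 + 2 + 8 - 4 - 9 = -8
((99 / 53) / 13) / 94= 99 / 64766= 0.00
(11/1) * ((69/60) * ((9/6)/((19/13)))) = 9867/760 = 12.98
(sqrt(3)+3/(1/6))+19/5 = sqrt(3)+109/5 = 23.53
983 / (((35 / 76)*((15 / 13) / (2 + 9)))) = 10683244 / 525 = 20349.04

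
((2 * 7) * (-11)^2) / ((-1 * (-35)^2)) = -1.38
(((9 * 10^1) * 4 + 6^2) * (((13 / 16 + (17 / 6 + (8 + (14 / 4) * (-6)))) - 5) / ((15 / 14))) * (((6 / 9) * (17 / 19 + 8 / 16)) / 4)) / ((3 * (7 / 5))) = -401687 / 1368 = -293.63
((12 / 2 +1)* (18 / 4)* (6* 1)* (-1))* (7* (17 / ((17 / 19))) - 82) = -9639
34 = 34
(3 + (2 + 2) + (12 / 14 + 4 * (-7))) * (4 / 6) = -94 / 7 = -13.43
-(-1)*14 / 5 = 14 / 5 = 2.80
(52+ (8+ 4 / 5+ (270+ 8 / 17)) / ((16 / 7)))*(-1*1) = -118443 / 680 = -174.18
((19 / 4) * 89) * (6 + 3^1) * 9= 34242.75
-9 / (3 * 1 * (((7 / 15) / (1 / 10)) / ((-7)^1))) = 9 / 2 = 4.50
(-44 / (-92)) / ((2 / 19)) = 209 / 46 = 4.54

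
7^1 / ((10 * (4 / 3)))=21 / 40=0.52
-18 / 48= -3 / 8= -0.38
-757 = -757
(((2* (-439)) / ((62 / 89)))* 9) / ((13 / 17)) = -14833.41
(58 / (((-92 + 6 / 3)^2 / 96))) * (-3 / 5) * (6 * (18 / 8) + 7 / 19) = -122264 / 21375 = -5.72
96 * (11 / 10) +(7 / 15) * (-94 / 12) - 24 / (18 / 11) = 1571 / 18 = 87.28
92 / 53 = 1.74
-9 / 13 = -0.69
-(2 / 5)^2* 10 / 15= -8 / 75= -0.11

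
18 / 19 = 0.95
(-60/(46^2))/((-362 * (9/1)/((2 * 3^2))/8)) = 120/95749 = 0.00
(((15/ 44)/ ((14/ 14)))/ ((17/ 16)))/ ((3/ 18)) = 360/ 187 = 1.93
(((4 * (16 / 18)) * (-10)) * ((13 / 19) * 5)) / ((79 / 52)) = -1081600 / 13509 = -80.07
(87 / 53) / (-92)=-87 / 4876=-0.02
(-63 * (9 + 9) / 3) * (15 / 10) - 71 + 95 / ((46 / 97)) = -437.67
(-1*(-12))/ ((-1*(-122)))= 6/ 61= 0.10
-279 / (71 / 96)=-26784 / 71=-377.24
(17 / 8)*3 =51 / 8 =6.38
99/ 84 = 33/ 28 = 1.18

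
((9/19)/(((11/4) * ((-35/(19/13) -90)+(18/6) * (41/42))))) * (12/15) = -2016/1624205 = -0.00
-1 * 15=-15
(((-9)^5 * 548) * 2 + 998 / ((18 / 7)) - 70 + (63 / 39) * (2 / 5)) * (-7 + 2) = 37859670367 / 117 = 323586926.21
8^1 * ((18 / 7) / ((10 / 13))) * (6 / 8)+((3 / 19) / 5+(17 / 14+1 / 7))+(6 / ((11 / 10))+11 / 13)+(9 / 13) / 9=5291749 / 190190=27.82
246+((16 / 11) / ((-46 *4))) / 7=435664 / 1771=246.00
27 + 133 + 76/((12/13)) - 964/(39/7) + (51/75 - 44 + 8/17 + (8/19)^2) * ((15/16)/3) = 357244337/6382480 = 55.97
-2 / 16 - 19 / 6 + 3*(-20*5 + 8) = -6703 / 24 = -279.29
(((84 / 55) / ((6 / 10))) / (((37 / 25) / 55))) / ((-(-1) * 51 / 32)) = 112000 / 1887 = 59.35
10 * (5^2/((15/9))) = 150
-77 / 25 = -3.08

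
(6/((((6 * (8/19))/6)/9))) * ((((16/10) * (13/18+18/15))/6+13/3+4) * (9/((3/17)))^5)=39142769700699/100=391427697006.99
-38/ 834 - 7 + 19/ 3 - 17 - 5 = -3157/ 139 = -22.71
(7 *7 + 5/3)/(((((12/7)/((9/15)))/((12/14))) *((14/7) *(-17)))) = -38/85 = -0.45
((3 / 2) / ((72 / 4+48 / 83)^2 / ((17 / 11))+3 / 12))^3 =0.00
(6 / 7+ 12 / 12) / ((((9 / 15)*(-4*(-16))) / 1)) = 65 / 1344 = 0.05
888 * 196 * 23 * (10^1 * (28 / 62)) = 560434560 / 31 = 18078534.19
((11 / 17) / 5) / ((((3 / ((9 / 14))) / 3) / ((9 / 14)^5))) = 5845851 / 640010560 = 0.01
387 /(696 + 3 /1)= 129 /233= 0.55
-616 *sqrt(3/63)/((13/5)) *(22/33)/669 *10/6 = -4400 *sqrt(21)/234819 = -0.09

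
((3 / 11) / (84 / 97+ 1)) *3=873 / 1991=0.44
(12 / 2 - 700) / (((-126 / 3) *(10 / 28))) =694 / 15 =46.27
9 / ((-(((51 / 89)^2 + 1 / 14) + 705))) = -0.01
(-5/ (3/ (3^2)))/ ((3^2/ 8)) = -13.33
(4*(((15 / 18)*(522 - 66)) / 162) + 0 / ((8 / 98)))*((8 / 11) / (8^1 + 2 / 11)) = 608 / 729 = 0.83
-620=-620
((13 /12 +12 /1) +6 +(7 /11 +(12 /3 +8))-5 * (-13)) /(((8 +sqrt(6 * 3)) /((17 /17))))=12767 /759-12767 * sqrt(2) /2024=7.90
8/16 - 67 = -133/2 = -66.50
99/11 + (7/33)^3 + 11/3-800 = -28294055/35937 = -787.32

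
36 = 36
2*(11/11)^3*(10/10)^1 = 2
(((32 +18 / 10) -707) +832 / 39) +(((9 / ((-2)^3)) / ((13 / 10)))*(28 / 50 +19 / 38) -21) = -1051103 / 1560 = -673.78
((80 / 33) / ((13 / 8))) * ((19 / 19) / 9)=640 / 3861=0.17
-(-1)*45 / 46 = 45 / 46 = 0.98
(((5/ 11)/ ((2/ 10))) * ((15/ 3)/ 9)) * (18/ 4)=125/ 22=5.68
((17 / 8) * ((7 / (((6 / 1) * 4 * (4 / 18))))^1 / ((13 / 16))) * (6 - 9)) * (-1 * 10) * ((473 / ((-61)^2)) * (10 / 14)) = 1809225 / 193492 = 9.35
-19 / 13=-1.46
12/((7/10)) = 120/7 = 17.14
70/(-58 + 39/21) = -490/393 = -1.25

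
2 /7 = 0.29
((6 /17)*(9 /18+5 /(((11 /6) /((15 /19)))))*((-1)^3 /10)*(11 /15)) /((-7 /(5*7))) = 0.34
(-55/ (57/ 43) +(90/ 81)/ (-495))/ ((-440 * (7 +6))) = 702443/ 96833880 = 0.01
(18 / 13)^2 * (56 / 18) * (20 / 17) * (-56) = -1128960 / 2873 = -392.96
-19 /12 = -1.58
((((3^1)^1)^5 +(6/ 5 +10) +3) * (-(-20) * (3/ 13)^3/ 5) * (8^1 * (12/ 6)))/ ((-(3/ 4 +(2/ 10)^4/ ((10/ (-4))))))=-5555520000/ 20579299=-269.96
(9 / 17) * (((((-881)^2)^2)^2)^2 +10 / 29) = 34375976353262329025695949559142727551843911003231 / 493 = 69728146761181194778287930000000000000000000000.00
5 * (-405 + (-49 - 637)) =-5455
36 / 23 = 1.57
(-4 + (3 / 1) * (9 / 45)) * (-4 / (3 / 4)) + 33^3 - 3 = 539282 / 15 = 35952.13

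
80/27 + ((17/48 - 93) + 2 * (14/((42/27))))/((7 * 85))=729353/257040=2.84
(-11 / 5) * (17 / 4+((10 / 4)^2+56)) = -1463 / 10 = -146.30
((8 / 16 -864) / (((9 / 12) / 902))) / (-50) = 20770.05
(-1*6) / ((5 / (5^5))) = -3750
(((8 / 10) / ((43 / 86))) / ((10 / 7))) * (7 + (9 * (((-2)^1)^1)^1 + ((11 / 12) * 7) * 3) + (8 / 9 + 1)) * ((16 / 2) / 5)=4088 / 225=18.17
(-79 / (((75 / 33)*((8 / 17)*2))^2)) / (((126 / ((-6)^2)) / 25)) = -2762551 / 22400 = -123.33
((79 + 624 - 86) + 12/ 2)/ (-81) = -623/ 81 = -7.69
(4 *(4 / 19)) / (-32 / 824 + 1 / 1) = 1648 / 1881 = 0.88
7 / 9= 0.78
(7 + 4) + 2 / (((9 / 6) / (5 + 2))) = 61 / 3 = 20.33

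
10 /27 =0.37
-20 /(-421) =20 /421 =0.05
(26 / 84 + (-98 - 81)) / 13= -7505 / 546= -13.75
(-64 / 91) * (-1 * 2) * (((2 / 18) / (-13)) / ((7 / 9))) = -128 / 8281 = -0.02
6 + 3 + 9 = 18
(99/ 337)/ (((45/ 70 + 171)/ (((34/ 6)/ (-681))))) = -2618/ 183827097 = -0.00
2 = 2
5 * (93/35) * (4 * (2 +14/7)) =1488/7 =212.57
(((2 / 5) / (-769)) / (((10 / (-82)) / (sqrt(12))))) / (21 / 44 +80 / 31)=0.00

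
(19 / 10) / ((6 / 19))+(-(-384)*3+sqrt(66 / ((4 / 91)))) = sqrt(6006) / 2+69481 / 60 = 1196.77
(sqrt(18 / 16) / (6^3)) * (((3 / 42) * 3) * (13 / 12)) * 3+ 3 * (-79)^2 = 18723.00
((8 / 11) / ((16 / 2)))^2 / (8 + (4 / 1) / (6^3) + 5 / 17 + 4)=918 / 1367663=0.00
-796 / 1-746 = -1542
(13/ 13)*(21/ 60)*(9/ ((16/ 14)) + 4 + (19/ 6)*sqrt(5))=133*sqrt(5)/ 120 + 133/ 32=6.63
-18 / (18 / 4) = -4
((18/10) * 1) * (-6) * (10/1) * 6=-648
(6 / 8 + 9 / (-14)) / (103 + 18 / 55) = 165 / 159124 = 0.00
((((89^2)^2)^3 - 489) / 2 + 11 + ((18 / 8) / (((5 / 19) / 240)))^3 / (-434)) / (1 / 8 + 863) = 42877534058929500644318488 / 299677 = 143079162094286517298.02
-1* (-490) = 490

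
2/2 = 1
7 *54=378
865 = 865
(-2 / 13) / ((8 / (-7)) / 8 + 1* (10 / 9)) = -126 / 793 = -0.16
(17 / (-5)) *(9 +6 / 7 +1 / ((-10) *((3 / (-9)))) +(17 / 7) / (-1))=-9197 / 350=-26.28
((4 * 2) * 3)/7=24/7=3.43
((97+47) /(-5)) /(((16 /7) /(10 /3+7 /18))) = -469 /10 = -46.90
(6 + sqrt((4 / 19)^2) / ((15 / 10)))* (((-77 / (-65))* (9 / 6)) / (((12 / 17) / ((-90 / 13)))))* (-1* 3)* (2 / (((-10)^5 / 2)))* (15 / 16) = -247401 / 20550400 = -0.01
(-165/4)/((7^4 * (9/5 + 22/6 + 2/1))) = -2475/1075648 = -0.00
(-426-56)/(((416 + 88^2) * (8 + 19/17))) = -241/37200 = -0.01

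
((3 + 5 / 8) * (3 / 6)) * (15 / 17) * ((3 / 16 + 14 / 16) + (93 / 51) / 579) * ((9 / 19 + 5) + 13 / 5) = 196472419 / 14278912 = 13.76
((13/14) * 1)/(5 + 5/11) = 143/840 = 0.17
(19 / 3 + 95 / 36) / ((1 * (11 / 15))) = 1615 / 132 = 12.23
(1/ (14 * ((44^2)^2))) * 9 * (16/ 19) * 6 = 0.00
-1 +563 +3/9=1687/3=562.33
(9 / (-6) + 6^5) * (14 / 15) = 36281 / 5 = 7256.20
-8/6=-4/3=-1.33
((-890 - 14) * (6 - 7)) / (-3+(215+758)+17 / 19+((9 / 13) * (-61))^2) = 1451372 / 4422081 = 0.33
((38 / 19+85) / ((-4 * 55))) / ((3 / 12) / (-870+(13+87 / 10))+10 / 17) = -246007 / 365750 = -0.67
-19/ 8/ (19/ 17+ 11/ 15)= -4845/ 3776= -1.28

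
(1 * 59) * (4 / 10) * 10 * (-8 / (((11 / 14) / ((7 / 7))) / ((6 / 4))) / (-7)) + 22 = 5906 / 11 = 536.91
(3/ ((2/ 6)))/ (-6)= -3/ 2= -1.50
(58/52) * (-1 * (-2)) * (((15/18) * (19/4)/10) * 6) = 551/104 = 5.30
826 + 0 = 826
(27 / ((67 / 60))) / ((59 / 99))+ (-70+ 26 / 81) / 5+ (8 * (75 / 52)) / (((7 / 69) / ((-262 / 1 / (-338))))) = 2826477675922 / 24621240735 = 114.80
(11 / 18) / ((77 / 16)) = 8 / 63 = 0.13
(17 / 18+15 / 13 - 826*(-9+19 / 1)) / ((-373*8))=1932349 / 698256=2.77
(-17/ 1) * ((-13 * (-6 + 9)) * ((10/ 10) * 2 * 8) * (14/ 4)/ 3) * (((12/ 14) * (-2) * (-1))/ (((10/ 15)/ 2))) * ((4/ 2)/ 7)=127296/ 7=18185.14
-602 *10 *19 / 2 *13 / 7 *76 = -8071960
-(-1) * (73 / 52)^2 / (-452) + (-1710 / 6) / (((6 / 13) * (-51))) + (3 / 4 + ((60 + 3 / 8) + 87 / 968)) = 552985068437 / 7542245568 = 73.32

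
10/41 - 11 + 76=2675/41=65.24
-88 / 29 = -3.03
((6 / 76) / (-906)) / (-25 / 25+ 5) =-1 / 45904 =-0.00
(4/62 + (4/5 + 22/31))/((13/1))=244/2015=0.12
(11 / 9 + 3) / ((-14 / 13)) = -247 / 63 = -3.92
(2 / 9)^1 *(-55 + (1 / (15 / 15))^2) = -12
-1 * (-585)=585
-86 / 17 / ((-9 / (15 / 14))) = 0.60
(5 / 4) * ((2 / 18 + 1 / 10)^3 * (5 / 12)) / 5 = 6859 / 6998400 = 0.00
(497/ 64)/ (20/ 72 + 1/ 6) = 4473/ 256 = 17.47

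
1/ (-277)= -1/ 277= -0.00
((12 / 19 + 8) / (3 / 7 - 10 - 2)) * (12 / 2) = -2296 / 513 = -4.48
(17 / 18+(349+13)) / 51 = 6533 / 918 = 7.12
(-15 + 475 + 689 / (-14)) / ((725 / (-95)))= -109269 / 2030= -53.83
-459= -459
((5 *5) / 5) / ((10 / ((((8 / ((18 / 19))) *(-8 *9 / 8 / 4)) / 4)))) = -19 / 8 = -2.38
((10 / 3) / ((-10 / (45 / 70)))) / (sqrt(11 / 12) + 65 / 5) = -234 / 14119 + 3 * sqrt(33) / 14119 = -0.02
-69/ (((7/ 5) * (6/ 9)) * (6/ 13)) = -160.18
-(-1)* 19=19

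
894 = 894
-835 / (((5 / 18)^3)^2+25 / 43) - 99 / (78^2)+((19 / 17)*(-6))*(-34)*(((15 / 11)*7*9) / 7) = 1725102845423521 / 1265573700820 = 1363.10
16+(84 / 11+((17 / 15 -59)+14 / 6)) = -5263 / 165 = -31.90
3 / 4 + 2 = 2.75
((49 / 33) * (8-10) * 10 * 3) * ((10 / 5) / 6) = -980 / 33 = -29.70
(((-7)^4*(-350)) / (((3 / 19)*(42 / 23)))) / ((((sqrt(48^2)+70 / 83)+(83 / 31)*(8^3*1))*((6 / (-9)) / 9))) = 67492170025 / 2435228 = 27714.93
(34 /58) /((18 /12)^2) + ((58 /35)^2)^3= 10060930816484 /479787328125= 20.97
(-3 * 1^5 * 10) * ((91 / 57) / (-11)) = 910 / 209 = 4.35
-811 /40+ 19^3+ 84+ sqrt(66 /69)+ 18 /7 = sqrt(506) /23+ 1939083 /280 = 6926.27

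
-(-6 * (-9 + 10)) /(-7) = -6 /7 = -0.86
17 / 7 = 2.43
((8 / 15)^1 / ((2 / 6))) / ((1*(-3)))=-8 / 15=-0.53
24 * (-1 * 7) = -168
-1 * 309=-309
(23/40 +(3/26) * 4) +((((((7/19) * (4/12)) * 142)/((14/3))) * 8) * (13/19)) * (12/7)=47438213/1314040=36.10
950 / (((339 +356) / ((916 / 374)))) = 3.35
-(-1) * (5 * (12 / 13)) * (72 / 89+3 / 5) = 7524 / 1157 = 6.50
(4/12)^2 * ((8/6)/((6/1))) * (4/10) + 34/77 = 14078/31185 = 0.45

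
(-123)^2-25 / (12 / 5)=181423 / 12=15118.58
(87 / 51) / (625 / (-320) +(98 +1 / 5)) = 9280 / 523583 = 0.02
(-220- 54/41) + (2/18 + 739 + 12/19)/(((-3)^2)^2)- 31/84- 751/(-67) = -214505126809/1065363516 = -201.34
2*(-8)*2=-32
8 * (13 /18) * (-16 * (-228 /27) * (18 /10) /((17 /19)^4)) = 2192.52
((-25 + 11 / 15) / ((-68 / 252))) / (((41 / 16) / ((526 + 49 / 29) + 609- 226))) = 646009728 / 20213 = 31960.11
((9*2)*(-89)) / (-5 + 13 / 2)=-1068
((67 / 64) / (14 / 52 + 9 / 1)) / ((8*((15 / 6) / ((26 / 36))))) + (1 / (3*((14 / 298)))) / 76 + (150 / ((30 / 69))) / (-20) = -6333593561 / 369250560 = -17.15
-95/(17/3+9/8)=-13.99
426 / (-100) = -213 / 50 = -4.26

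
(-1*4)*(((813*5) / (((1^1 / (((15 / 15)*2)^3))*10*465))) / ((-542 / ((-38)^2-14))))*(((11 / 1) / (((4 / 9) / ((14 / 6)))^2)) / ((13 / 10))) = 533610 / 31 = 17213.23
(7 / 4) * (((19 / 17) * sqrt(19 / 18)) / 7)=19 * sqrt(38) / 408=0.29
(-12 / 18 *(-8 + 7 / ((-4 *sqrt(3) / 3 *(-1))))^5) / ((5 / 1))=2661901 / 240 - 47388383 *sqrt(3) / 7680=403.87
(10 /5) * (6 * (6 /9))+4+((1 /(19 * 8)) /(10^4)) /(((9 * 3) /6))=82080001 /6840000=12.00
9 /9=1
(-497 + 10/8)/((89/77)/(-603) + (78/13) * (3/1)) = -92072673/3342676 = -27.54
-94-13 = -107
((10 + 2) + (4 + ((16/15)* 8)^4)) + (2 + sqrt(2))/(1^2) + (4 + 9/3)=sqrt(2) + 269701081/50625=5328.84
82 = 82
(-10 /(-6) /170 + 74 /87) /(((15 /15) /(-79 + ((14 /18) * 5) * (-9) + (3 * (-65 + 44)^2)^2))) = 1484765725 /986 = 1505847.59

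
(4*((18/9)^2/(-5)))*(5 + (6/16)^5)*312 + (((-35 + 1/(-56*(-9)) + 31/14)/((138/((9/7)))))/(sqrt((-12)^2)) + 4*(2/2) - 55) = -65569926391/12983040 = -5050.43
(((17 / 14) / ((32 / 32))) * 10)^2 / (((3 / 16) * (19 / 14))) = 231200 / 399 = 579.45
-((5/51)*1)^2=-25/2601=-0.01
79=79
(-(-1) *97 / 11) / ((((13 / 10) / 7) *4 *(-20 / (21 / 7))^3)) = -18333 / 457600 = -0.04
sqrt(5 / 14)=sqrt(70) / 14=0.60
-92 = -92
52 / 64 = 13 / 16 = 0.81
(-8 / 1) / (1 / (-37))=296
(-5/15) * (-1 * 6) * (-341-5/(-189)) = -128888/189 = -681.95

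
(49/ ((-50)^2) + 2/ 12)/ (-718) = -1397/ 5385000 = -0.00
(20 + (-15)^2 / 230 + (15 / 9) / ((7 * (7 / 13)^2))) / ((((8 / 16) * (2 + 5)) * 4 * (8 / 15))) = 5159275 / 1767136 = 2.92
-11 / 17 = -0.65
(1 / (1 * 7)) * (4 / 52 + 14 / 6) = 94 / 273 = 0.34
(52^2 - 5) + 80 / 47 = 126933 / 47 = 2700.70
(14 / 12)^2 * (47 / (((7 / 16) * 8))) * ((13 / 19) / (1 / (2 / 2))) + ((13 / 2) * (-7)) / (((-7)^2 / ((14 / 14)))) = 13858 / 1197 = 11.58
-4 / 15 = -0.27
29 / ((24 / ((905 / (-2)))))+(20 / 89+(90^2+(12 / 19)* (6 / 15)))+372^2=59227358813 / 405840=145937.71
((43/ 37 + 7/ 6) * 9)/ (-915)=-517/ 22570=-0.02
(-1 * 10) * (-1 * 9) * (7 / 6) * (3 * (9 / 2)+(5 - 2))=3465 / 2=1732.50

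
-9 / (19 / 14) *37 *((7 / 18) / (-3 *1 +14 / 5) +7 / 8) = 262.41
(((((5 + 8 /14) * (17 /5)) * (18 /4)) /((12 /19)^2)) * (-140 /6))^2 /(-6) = -6365007961 /1536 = -4143885.39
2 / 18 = 1 / 9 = 0.11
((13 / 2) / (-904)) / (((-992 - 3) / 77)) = 1001 / 1798960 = 0.00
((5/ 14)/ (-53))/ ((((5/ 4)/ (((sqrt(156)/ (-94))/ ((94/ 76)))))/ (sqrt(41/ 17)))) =76*sqrt(27183)/ 13932163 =0.00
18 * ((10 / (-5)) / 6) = -6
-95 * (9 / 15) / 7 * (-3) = 171 / 7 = 24.43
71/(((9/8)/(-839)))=-476552/9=-52950.22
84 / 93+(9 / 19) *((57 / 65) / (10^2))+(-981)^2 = 193915924337 / 201500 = 962361.91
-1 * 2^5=-32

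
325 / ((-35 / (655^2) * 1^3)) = -27886625 / 7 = -3983803.57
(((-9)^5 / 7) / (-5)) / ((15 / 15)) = 59049 / 35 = 1687.11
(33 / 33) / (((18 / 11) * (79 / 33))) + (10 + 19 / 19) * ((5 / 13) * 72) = 1878613 / 6162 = 304.87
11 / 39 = 0.28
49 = 49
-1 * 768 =-768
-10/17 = -0.59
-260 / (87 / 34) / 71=-1.43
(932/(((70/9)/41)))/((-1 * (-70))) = 85977/1225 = 70.19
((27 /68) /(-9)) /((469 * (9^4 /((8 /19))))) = -2 /331302069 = -0.00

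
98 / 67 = 1.46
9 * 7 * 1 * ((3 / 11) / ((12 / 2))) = 63 / 22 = 2.86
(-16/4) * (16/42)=-32/21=-1.52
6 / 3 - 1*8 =-6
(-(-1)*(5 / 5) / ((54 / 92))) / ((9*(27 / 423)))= 2162 / 729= 2.97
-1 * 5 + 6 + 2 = 3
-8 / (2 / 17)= -68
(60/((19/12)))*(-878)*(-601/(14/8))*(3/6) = 759856320/133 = 5713205.41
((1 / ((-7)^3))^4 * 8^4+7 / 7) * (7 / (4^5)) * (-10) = -69206456485 / 1012391292416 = -0.07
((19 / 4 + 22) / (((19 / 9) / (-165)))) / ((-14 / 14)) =158895 / 76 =2090.72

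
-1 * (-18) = 18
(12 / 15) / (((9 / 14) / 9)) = 56 / 5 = 11.20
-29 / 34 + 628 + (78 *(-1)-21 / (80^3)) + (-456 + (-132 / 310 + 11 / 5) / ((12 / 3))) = 25252980933 / 269824000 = 93.59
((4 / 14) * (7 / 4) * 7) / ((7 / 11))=11 / 2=5.50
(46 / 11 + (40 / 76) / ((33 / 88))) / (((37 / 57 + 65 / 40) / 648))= 1067904 / 671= 1591.51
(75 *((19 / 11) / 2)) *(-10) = -7125 / 11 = -647.73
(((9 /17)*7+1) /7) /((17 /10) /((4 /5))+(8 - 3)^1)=0.09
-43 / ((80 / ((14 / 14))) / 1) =-43 / 80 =-0.54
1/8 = 0.12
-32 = -32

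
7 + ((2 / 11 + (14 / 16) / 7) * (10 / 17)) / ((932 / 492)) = 1236593 / 174284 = 7.10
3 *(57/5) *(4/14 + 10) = 12312/35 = 351.77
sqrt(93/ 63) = sqrt(651)/ 21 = 1.21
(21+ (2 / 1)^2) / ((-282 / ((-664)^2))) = -5511200 / 141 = -39086.52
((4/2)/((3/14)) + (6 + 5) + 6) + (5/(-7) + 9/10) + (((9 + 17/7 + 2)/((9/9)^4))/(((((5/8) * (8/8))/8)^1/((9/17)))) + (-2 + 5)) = 430247/3570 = 120.52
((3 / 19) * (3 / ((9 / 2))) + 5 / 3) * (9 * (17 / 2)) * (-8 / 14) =-10302 / 133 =-77.46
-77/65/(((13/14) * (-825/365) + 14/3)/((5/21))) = -11242/102349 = -0.11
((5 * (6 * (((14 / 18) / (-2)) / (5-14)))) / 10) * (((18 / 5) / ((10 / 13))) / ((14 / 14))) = 91 / 150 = 0.61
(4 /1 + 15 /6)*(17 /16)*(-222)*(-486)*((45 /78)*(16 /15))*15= 6878115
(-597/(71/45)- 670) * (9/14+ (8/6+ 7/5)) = -10554883/2982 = -3539.53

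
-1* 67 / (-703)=67 / 703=0.10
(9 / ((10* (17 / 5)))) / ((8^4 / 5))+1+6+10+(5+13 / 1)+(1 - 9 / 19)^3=33571984815 / 955211776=35.15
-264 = -264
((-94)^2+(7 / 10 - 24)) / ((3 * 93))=88127 / 2790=31.59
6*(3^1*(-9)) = -162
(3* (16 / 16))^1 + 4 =7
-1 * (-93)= 93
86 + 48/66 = 954/11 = 86.73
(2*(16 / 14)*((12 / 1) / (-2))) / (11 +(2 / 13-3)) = -624 / 371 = -1.68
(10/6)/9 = 5/27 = 0.19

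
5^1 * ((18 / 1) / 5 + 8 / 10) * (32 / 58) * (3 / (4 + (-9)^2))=1056 / 2465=0.43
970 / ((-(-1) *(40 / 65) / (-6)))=-18915 / 2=-9457.50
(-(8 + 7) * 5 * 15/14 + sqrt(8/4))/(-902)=1125/12628-sqrt(2)/902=0.09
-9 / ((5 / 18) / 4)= -648 / 5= -129.60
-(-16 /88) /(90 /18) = 2 /55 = 0.04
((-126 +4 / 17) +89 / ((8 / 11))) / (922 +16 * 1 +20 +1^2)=-461 / 130424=-0.00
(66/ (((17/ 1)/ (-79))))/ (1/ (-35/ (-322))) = -13035/ 391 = -33.34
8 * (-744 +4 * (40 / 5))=-5696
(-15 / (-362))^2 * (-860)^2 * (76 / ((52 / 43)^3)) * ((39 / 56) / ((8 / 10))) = 235672910184375 / 4960801664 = 47507.02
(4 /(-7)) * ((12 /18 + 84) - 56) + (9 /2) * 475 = 89087 /42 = 2121.12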